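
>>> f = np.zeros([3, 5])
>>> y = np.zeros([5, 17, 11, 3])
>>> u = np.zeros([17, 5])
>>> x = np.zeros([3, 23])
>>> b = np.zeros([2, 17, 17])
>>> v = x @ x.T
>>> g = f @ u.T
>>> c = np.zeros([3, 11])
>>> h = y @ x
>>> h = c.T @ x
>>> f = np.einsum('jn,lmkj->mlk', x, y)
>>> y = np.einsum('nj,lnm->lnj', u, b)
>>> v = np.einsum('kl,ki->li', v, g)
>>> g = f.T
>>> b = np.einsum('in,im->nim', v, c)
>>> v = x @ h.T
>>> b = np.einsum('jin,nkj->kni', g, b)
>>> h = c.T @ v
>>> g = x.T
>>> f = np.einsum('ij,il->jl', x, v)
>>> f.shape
(23, 11)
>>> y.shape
(2, 17, 5)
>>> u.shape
(17, 5)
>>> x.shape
(3, 23)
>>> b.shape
(3, 17, 5)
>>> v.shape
(3, 11)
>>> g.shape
(23, 3)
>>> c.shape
(3, 11)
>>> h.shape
(11, 11)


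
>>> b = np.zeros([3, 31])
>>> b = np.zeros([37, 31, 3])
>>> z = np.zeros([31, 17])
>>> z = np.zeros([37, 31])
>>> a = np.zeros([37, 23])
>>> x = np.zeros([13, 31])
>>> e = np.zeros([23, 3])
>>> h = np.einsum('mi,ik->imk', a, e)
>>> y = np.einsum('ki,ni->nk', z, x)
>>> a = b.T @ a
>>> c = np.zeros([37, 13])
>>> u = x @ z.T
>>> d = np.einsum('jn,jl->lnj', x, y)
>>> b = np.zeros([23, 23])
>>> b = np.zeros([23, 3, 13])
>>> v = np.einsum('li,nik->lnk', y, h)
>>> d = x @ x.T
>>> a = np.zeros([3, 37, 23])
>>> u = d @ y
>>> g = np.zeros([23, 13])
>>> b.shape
(23, 3, 13)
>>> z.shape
(37, 31)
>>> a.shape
(3, 37, 23)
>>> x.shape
(13, 31)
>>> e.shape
(23, 3)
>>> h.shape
(23, 37, 3)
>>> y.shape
(13, 37)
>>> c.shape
(37, 13)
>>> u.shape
(13, 37)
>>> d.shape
(13, 13)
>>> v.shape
(13, 23, 3)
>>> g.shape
(23, 13)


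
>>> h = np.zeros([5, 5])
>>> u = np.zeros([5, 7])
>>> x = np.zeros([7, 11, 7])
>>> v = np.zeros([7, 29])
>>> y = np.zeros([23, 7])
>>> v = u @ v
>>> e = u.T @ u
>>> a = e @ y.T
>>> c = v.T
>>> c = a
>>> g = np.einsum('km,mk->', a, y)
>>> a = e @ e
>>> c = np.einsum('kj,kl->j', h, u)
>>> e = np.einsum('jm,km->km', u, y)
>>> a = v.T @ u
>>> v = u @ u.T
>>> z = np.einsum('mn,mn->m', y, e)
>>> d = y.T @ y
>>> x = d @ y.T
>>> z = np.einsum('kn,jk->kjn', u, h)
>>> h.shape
(5, 5)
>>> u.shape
(5, 7)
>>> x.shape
(7, 23)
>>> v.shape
(5, 5)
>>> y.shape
(23, 7)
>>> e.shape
(23, 7)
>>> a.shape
(29, 7)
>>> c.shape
(5,)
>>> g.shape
()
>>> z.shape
(5, 5, 7)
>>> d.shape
(7, 7)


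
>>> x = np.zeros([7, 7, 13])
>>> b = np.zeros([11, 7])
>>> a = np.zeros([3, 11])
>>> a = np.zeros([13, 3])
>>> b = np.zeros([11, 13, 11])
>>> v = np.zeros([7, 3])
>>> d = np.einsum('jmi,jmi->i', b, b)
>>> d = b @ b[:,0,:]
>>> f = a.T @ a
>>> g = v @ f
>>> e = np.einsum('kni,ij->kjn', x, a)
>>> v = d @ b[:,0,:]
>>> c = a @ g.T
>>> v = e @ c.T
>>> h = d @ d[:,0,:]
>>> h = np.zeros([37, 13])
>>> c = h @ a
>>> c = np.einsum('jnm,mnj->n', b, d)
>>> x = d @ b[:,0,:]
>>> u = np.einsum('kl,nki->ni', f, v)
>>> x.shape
(11, 13, 11)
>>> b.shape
(11, 13, 11)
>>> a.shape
(13, 3)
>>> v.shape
(7, 3, 13)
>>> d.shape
(11, 13, 11)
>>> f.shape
(3, 3)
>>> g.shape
(7, 3)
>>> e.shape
(7, 3, 7)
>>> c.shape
(13,)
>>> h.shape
(37, 13)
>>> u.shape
(7, 13)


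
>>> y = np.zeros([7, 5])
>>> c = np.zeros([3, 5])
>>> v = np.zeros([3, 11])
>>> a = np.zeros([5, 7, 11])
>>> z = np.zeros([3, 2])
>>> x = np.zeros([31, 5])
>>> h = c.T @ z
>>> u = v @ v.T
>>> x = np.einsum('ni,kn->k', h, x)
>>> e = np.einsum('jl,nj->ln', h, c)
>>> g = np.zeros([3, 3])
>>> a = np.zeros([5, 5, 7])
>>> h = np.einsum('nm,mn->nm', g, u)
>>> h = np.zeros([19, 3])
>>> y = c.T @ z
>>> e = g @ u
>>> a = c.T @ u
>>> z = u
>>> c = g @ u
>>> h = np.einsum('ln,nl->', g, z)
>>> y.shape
(5, 2)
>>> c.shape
(3, 3)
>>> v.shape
(3, 11)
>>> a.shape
(5, 3)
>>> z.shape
(3, 3)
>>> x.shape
(31,)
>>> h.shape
()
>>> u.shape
(3, 3)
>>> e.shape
(3, 3)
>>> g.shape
(3, 3)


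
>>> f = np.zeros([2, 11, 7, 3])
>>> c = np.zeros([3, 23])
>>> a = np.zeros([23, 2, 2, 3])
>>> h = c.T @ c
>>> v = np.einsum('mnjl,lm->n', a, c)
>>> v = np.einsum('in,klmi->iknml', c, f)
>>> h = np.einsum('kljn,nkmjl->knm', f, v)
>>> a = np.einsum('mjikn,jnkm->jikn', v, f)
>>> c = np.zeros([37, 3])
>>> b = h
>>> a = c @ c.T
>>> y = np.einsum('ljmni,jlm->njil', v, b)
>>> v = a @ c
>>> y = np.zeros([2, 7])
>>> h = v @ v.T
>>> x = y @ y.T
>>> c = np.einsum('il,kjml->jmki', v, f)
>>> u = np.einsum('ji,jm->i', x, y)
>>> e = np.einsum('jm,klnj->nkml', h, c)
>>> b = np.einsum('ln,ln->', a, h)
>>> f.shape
(2, 11, 7, 3)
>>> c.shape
(11, 7, 2, 37)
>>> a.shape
(37, 37)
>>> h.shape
(37, 37)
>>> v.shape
(37, 3)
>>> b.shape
()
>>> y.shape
(2, 7)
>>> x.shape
(2, 2)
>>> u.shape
(2,)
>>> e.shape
(2, 11, 37, 7)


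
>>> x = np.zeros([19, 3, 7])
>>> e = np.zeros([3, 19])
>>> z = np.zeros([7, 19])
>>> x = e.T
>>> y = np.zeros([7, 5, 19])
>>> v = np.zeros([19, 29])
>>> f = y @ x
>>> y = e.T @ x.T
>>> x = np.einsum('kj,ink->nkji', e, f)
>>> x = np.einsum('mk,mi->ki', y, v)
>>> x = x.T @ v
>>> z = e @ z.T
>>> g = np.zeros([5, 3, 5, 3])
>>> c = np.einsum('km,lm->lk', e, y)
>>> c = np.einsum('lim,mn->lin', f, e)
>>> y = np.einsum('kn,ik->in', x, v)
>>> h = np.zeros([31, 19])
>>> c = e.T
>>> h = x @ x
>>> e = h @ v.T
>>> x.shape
(29, 29)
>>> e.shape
(29, 19)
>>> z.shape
(3, 7)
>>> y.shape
(19, 29)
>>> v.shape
(19, 29)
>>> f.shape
(7, 5, 3)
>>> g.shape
(5, 3, 5, 3)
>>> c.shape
(19, 3)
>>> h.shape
(29, 29)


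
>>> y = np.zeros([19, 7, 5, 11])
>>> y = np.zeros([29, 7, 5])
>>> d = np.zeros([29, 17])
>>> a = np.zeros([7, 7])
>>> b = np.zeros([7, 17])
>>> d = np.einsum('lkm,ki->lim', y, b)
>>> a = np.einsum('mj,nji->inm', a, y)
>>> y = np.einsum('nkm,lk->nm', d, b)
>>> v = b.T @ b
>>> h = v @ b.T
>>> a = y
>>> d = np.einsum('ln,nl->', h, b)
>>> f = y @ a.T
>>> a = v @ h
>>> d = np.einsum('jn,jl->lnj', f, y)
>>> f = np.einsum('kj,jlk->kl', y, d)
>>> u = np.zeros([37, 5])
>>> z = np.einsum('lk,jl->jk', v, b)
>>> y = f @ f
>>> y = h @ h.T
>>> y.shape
(17, 17)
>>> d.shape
(5, 29, 29)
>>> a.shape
(17, 7)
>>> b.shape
(7, 17)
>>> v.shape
(17, 17)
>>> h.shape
(17, 7)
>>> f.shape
(29, 29)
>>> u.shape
(37, 5)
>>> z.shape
(7, 17)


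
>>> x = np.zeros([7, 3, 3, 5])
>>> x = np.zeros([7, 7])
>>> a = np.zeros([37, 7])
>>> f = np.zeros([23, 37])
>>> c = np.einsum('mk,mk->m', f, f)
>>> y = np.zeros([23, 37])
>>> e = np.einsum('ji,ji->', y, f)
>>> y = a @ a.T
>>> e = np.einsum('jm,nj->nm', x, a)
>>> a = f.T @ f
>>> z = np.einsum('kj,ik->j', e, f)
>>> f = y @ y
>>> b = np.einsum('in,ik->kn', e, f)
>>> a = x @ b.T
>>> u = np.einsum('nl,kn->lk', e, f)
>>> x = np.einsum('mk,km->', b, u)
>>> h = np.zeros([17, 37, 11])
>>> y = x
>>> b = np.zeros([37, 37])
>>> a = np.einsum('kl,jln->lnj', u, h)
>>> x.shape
()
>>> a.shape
(37, 11, 17)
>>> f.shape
(37, 37)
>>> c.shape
(23,)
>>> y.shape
()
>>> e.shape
(37, 7)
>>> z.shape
(7,)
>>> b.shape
(37, 37)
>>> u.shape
(7, 37)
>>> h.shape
(17, 37, 11)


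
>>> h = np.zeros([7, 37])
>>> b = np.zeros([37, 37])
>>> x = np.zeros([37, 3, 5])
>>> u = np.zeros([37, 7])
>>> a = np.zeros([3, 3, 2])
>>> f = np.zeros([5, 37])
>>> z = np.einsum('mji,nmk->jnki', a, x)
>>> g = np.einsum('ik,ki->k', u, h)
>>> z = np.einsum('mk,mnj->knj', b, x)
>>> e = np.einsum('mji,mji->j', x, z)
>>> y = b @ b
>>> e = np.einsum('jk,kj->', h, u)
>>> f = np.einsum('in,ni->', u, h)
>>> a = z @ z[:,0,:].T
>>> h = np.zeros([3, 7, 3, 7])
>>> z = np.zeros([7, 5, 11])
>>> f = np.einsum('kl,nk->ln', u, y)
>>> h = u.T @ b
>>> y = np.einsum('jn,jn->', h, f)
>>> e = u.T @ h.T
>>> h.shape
(7, 37)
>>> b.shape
(37, 37)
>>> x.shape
(37, 3, 5)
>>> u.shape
(37, 7)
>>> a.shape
(37, 3, 37)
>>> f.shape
(7, 37)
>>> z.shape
(7, 5, 11)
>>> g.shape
(7,)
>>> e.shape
(7, 7)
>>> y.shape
()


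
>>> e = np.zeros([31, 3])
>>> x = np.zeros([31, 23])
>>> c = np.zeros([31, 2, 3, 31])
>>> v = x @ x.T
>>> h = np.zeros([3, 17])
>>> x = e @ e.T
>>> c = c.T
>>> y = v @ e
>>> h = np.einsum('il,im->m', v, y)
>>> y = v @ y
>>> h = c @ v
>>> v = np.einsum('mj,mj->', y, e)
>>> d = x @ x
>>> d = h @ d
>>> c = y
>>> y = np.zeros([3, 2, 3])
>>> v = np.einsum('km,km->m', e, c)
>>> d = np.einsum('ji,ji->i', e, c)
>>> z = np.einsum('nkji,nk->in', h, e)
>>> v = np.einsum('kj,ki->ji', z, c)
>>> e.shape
(31, 3)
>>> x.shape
(31, 31)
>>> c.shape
(31, 3)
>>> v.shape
(31, 3)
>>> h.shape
(31, 3, 2, 31)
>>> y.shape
(3, 2, 3)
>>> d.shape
(3,)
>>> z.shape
(31, 31)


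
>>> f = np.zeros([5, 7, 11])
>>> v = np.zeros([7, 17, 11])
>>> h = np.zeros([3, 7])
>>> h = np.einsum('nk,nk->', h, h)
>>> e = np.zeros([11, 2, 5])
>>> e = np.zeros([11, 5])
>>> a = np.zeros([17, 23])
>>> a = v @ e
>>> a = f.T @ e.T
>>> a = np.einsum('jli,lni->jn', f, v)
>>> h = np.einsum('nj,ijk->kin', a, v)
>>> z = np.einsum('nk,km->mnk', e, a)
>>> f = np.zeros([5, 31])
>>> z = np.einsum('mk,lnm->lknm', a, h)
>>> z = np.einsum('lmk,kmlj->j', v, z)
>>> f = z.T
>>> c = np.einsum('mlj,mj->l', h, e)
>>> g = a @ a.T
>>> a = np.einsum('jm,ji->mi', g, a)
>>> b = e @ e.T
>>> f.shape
(5,)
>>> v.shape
(7, 17, 11)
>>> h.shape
(11, 7, 5)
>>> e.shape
(11, 5)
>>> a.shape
(5, 17)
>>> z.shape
(5,)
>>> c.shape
(7,)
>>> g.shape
(5, 5)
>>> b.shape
(11, 11)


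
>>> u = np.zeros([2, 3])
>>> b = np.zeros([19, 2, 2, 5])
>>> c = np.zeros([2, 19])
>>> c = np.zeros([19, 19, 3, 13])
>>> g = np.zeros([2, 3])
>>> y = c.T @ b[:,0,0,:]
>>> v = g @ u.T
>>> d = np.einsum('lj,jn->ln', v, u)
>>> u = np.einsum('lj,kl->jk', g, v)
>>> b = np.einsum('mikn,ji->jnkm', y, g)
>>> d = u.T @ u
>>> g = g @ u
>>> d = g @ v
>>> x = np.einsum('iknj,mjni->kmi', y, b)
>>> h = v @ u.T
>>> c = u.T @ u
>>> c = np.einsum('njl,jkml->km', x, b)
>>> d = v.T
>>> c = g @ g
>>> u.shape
(3, 2)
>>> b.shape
(2, 5, 19, 13)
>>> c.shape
(2, 2)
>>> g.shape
(2, 2)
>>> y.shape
(13, 3, 19, 5)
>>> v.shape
(2, 2)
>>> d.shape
(2, 2)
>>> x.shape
(3, 2, 13)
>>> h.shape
(2, 3)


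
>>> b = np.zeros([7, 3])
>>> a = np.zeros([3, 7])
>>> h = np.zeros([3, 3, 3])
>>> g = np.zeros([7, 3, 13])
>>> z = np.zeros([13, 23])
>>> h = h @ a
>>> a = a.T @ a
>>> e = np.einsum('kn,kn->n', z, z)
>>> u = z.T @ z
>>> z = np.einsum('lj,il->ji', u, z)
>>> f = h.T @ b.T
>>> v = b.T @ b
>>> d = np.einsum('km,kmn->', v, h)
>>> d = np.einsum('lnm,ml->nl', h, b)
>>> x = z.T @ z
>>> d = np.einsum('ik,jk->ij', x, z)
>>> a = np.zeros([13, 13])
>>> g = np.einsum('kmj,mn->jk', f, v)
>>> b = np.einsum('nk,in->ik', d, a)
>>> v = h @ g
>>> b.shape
(13, 23)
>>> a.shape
(13, 13)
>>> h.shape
(3, 3, 7)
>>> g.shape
(7, 7)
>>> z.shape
(23, 13)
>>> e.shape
(23,)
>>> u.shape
(23, 23)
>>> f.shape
(7, 3, 7)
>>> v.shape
(3, 3, 7)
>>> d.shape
(13, 23)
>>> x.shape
(13, 13)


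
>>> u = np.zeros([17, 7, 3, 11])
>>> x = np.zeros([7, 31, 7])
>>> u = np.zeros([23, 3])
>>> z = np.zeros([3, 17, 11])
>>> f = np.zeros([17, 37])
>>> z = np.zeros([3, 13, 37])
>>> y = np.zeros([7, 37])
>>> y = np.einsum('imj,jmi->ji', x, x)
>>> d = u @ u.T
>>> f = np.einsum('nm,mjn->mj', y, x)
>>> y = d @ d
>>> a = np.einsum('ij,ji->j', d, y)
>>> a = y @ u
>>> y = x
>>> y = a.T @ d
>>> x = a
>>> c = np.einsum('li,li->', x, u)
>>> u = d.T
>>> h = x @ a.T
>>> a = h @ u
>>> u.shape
(23, 23)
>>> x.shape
(23, 3)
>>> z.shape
(3, 13, 37)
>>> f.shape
(7, 31)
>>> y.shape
(3, 23)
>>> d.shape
(23, 23)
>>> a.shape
(23, 23)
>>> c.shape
()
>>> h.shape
(23, 23)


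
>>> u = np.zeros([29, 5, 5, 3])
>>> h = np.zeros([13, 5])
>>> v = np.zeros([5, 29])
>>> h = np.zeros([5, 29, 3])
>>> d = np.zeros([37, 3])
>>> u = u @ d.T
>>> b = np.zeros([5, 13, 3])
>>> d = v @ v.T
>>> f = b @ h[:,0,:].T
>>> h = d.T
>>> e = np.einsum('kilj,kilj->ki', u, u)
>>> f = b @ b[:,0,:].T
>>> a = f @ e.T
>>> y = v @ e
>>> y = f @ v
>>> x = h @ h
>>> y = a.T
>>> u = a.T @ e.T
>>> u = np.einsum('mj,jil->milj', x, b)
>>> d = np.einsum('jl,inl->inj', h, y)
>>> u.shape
(5, 13, 3, 5)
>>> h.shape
(5, 5)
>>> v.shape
(5, 29)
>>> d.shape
(29, 13, 5)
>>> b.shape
(5, 13, 3)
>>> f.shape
(5, 13, 5)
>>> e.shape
(29, 5)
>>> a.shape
(5, 13, 29)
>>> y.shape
(29, 13, 5)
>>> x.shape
(5, 5)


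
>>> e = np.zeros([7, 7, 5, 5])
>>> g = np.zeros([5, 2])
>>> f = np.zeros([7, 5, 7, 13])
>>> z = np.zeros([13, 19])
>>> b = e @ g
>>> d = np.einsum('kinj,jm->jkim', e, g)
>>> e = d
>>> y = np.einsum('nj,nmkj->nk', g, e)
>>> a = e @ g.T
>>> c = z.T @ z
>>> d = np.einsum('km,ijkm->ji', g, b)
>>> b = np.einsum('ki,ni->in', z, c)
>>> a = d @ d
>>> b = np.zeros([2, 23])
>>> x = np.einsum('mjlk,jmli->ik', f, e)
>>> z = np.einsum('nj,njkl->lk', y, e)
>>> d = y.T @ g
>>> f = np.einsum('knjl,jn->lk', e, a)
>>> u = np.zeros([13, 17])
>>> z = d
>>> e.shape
(5, 7, 7, 2)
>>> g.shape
(5, 2)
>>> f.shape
(2, 5)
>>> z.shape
(7, 2)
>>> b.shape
(2, 23)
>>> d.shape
(7, 2)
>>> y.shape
(5, 7)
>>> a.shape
(7, 7)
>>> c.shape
(19, 19)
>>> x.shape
(2, 13)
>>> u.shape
(13, 17)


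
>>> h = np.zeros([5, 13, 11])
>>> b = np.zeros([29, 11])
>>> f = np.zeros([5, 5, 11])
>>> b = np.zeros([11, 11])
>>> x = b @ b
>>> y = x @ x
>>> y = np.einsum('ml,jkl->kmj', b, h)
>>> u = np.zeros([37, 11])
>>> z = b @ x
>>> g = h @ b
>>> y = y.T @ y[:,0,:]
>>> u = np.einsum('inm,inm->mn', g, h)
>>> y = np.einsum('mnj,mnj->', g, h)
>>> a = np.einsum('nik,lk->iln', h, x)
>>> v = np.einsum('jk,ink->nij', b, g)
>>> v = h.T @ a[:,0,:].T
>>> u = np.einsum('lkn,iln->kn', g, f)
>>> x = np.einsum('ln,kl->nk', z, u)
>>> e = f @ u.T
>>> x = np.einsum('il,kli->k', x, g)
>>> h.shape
(5, 13, 11)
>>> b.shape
(11, 11)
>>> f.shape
(5, 5, 11)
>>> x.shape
(5,)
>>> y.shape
()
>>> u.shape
(13, 11)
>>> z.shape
(11, 11)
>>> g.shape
(5, 13, 11)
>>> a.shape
(13, 11, 5)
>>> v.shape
(11, 13, 13)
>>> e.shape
(5, 5, 13)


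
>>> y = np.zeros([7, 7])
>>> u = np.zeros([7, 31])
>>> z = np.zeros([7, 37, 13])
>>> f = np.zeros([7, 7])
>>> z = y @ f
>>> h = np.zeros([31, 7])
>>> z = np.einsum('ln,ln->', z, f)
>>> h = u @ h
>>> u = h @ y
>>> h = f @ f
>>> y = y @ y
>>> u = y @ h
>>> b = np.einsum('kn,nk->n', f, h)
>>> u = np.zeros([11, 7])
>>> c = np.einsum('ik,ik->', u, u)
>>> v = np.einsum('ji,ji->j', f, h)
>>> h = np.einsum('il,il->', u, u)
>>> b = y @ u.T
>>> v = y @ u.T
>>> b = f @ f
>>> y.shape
(7, 7)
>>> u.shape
(11, 7)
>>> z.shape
()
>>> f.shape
(7, 7)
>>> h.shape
()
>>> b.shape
(7, 7)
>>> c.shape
()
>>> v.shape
(7, 11)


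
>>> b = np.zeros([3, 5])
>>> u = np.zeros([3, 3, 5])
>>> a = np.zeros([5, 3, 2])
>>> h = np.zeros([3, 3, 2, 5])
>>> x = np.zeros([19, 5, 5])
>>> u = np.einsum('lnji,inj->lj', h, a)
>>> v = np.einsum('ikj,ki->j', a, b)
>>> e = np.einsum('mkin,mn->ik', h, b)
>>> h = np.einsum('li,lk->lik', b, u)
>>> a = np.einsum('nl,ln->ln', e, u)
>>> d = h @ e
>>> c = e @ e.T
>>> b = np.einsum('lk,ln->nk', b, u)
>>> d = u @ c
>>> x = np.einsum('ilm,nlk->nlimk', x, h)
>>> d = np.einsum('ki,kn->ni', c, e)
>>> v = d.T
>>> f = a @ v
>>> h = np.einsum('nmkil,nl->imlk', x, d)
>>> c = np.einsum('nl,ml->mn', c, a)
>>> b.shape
(2, 5)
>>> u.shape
(3, 2)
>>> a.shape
(3, 2)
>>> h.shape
(5, 5, 2, 19)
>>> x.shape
(3, 5, 19, 5, 2)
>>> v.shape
(2, 3)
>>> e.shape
(2, 3)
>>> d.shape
(3, 2)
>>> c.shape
(3, 2)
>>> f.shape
(3, 3)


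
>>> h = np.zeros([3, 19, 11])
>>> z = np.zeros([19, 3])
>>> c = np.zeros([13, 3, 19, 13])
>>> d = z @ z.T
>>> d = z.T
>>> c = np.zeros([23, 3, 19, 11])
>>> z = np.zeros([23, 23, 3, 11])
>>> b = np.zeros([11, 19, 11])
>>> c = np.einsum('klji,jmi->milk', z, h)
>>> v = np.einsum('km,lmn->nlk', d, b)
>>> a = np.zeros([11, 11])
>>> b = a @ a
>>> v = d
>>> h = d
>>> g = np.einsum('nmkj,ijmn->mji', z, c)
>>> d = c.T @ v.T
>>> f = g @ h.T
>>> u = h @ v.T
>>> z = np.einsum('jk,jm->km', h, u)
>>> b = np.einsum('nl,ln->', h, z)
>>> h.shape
(3, 19)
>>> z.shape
(19, 3)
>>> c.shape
(19, 11, 23, 23)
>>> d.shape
(23, 23, 11, 3)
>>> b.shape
()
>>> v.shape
(3, 19)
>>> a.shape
(11, 11)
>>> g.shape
(23, 11, 19)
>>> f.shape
(23, 11, 3)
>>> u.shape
(3, 3)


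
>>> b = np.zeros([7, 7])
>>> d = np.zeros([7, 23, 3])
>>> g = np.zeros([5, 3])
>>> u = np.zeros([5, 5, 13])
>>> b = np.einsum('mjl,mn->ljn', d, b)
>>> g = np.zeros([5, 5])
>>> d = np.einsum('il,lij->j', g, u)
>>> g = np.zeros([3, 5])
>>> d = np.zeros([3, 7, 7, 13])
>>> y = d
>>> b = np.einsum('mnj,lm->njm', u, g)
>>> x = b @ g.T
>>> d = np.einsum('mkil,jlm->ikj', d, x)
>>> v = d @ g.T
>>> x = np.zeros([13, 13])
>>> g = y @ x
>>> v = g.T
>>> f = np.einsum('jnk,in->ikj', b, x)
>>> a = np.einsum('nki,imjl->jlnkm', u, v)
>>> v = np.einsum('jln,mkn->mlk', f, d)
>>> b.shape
(5, 13, 5)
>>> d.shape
(7, 7, 5)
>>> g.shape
(3, 7, 7, 13)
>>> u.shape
(5, 5, 13)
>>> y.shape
(3, 7, 7, 13)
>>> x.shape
(13, 13)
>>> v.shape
(7, 5, 7)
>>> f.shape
(13, 5, 5)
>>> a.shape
(7, 3, 5, 5, 7)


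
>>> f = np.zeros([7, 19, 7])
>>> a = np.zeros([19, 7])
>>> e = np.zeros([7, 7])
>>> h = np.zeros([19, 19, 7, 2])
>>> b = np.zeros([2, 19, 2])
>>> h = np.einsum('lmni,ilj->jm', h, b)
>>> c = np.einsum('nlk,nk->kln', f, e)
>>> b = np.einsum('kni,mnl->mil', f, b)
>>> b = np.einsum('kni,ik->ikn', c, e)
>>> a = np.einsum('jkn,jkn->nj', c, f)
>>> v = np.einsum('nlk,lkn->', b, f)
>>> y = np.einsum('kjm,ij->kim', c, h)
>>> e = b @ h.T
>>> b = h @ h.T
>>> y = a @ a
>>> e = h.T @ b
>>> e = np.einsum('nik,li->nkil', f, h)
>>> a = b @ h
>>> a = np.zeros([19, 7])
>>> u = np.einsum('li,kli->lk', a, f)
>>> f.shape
(7, 19, 7)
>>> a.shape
(19, 7)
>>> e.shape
(7, 7, 19, 2)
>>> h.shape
(2, 19)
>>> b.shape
(2, 2)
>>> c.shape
(7, 19, 7)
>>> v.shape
()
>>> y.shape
(7, 7)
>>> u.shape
(19, 7)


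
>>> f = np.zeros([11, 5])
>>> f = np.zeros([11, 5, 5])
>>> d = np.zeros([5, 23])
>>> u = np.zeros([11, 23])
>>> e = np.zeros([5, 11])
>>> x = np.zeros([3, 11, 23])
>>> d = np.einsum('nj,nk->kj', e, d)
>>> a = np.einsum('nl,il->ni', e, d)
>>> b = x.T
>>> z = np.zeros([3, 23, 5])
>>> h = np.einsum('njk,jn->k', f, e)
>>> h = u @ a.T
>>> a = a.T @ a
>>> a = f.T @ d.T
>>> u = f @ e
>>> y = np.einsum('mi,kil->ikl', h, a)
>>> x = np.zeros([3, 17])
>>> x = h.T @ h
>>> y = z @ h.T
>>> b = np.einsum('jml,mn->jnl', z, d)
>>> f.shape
(11, 5, 5)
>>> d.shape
(23, 11)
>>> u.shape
(11, 5, 11)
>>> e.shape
(5, 11)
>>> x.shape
(5, 5)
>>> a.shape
(5, 5, 23)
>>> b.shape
(3, 11, 5)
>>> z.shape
(3, 23, 5)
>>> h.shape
(11, 5)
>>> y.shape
(3, 23, 11)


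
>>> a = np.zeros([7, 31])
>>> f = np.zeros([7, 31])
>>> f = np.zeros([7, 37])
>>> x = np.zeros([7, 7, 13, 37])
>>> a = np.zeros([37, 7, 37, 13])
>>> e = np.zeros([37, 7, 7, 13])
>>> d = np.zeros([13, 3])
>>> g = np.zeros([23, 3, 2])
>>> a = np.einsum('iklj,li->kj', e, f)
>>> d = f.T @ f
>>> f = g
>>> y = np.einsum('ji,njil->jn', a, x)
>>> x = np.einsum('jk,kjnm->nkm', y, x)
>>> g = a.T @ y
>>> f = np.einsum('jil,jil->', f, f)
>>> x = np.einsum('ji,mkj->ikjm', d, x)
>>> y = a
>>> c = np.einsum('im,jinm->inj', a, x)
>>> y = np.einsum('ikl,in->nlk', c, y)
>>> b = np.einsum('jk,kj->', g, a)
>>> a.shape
(7, 13)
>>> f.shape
()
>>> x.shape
(37, 7, 37, 13)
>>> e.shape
(37, 7, 7, 13)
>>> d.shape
(37, 37)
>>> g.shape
(13, 7)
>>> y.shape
(13, 37, 37)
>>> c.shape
(7, 37, 37)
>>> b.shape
()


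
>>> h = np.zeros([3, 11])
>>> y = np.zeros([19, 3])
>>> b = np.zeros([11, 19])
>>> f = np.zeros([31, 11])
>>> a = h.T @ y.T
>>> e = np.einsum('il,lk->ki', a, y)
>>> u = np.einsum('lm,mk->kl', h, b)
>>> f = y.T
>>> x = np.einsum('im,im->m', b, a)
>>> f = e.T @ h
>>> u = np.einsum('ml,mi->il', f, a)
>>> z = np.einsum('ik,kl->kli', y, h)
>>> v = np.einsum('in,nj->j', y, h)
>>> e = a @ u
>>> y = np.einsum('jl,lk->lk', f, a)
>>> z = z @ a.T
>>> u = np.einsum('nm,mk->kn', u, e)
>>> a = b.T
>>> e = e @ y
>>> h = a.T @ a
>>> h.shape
(11, 11)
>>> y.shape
(11, 19)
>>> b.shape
(11, 19)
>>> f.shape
(11, 11)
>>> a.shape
(19, 11)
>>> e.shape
(11, 19)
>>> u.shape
(11, 19)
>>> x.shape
(19,)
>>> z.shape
(3, 11, 11)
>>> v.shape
(11,)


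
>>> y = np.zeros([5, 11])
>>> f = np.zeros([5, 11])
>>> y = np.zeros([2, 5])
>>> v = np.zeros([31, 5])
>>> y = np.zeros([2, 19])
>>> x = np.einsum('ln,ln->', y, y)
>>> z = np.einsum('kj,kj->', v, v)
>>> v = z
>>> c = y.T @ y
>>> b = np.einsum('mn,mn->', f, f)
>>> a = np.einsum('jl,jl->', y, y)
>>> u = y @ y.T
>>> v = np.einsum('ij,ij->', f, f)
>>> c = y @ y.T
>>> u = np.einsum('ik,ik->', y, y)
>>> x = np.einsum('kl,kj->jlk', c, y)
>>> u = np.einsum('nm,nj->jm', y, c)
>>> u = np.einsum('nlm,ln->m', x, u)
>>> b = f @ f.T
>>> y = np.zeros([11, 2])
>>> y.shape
(11, 2)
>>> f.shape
(5, 11)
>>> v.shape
()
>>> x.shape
(19, 2, 2)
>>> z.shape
()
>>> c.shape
(2, 2)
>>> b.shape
(5, 5)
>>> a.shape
()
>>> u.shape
(2,)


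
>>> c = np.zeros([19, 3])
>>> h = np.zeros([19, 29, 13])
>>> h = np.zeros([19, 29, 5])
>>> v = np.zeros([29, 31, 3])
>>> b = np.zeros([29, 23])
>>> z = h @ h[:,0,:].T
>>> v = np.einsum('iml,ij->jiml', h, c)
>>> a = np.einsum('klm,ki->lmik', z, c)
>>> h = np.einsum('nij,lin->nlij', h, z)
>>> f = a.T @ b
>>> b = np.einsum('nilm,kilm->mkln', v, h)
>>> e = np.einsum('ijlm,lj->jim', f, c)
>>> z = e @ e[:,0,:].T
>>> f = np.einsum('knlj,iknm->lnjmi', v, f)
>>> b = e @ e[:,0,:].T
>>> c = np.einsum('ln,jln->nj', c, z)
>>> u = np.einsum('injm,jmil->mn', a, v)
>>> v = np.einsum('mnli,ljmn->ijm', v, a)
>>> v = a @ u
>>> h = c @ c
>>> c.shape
(3, 3)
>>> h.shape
(3, 3)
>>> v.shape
(29, 19, 3, 19)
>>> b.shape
(3, 19, 3)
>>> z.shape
(3, 19, 3)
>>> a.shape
(29, 19, 3, 19)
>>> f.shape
(29, 19, 5, 23, 19)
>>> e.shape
(3, 19, 23)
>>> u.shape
(19, 19)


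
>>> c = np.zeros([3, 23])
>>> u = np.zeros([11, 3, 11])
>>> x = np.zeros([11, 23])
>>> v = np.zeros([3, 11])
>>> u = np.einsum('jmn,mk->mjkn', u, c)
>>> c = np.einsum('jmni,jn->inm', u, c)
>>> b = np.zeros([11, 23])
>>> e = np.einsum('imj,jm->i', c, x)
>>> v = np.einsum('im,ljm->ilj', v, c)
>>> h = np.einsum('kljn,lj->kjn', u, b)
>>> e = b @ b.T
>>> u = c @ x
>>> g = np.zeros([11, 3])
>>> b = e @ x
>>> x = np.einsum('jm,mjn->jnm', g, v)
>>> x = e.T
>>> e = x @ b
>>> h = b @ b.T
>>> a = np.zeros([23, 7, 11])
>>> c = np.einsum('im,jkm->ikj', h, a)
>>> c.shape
(11, 7, 23)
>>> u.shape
(11, 23, 23)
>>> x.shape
(11, 11)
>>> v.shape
(3, 11, 23)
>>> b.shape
(11, 23)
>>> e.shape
(11, 23)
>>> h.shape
(11, 11)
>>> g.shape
(11, 3)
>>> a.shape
(23, 7, 11)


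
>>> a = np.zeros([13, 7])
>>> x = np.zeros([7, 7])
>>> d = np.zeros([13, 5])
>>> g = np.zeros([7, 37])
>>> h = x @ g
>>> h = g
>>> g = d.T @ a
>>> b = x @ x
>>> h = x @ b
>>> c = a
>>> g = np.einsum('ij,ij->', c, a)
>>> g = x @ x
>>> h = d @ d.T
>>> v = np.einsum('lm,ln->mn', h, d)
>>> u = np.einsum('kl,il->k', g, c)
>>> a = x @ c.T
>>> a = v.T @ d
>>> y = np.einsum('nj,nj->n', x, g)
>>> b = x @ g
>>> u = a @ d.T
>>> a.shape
(5, 5)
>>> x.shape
(7, 7)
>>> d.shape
(13, 5)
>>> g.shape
(7, 7)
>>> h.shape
(13, 13)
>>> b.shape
(7, 7)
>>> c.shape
(13, 7)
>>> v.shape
(13, 5)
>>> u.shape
(5, 13)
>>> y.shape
(7,)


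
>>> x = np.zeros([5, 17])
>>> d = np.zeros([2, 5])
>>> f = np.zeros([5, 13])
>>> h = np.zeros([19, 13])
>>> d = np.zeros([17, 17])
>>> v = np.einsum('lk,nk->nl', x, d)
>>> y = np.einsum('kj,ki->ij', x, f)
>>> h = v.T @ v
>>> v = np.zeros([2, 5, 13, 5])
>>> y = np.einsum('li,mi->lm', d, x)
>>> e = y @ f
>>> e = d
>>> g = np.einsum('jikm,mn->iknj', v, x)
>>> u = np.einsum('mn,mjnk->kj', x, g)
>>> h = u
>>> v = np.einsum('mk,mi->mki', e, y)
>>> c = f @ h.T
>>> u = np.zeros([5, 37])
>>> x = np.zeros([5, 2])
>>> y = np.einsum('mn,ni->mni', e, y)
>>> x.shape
(5, 2)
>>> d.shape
(17, 17)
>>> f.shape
(5, 13)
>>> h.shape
(2, 13)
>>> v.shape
(17, 17, 5)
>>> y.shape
(17, 17, 5)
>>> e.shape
(17, 17)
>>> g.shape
(5, 13, 17, 2)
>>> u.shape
(5, 37)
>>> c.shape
(5, 2)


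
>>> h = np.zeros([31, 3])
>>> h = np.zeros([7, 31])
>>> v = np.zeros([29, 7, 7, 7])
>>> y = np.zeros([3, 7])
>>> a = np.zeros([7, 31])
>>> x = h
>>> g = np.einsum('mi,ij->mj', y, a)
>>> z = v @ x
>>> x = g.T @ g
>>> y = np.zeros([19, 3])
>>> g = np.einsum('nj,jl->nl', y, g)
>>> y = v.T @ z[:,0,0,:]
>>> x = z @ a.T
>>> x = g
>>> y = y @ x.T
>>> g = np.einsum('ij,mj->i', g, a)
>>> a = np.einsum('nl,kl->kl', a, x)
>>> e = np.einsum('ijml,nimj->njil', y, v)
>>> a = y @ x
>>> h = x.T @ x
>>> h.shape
(31, 31)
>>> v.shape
(29, 7, 7, 7)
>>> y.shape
(7, 7, 7, 19)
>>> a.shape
(7, 7, 7, 31)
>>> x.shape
(19, 31)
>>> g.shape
(19,)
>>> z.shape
(29, 7, 7, 31)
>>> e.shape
(29, 7, 7, 19)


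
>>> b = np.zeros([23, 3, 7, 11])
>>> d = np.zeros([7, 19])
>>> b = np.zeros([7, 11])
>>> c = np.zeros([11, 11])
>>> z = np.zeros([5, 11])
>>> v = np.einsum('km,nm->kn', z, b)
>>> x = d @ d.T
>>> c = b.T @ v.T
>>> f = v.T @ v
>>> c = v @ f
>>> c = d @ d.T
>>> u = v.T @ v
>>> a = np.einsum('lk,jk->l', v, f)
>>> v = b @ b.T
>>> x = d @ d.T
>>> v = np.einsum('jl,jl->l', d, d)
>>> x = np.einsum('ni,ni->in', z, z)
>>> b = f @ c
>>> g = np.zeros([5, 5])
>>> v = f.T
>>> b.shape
(7, 7)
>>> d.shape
(7, 19)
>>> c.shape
(7, 7)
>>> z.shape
(5, 11)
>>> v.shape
(7, 7)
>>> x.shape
(11, 5)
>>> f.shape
(7, 7)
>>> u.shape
(7, 7)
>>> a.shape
(5,)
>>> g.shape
(5, 5)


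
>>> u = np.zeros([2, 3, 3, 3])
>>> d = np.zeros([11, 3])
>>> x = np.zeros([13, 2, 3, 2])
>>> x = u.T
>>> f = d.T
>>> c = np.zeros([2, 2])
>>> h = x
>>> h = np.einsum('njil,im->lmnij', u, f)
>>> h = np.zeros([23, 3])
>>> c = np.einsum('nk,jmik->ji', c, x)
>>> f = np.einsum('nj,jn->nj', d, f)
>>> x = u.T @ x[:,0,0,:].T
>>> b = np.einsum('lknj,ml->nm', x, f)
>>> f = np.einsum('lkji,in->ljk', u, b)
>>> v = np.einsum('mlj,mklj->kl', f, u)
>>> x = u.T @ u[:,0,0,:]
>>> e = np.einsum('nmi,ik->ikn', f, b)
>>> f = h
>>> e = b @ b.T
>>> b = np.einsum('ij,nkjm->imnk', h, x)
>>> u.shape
(2, 3, 3, 3)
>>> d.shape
(11, 3)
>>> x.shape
(3, 3, 3, 3)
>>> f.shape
(23, 3)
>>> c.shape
(3, 3)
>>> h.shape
(23, 3)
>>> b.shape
(23, 3, 3, 3)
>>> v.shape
(3, 3)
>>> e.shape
(3, 3)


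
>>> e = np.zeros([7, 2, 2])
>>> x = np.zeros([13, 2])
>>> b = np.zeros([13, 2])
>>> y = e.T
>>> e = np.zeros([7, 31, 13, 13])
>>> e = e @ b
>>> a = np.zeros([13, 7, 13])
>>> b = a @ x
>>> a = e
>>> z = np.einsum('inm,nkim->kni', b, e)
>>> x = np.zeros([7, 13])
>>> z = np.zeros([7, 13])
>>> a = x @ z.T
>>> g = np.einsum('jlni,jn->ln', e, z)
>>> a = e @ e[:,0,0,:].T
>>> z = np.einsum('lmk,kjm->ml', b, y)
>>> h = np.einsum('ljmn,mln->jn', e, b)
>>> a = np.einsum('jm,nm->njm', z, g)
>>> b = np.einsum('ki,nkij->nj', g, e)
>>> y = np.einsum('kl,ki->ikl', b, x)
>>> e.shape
(7, 31, 13, 2)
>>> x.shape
(7, 13)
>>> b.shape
(7, 2)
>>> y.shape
(13, 7, 2)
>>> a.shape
(31, 7, 13)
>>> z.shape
(7, 13)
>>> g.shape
(31, 13)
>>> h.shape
(31, 2)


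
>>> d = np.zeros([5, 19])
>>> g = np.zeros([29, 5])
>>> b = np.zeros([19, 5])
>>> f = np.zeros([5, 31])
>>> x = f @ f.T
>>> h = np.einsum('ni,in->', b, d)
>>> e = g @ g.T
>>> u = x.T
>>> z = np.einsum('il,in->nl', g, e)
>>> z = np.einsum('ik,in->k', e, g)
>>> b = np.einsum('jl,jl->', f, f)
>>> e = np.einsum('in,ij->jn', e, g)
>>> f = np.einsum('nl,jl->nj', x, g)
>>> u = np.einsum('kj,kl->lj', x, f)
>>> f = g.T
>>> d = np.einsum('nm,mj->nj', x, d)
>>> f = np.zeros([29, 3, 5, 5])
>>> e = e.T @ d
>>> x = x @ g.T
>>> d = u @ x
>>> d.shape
(29, 29)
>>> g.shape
(29, 5)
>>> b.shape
()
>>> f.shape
(29, 3, 5, 5)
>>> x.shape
(5, 29)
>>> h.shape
()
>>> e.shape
(29, 19)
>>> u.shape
(29, 5)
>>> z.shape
(29,)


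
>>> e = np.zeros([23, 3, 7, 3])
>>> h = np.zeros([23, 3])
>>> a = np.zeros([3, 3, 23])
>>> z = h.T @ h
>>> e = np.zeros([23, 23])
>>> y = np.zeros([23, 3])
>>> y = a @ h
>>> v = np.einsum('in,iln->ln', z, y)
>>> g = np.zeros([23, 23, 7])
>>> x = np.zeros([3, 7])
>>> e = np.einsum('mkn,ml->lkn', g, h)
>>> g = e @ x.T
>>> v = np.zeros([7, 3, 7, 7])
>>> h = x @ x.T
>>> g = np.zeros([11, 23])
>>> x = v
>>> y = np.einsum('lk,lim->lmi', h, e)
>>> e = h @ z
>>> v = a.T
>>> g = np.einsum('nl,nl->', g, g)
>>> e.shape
(3, 3)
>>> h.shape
(3, 3)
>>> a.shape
(3, 3, 23)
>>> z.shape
(3, 3)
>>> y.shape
(3, 7, 23)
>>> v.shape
(23, 3, 3)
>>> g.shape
()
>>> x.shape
(7, 3, 7, 7)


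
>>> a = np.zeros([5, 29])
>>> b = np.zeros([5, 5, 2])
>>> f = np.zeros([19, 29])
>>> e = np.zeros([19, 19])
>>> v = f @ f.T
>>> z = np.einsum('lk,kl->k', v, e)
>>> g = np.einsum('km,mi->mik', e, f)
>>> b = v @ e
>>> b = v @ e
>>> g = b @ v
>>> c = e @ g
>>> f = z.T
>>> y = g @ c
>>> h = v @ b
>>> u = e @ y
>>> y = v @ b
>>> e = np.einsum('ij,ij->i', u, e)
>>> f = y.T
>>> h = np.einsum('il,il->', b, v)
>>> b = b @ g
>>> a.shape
(5, 29)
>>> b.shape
(19, 19)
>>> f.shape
(19, 19)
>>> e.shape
(19,)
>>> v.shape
(19, 19)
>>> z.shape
(19,)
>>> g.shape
(19, 19)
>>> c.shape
(19, 19)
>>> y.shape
(19, 19)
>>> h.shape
()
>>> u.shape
(19, 19)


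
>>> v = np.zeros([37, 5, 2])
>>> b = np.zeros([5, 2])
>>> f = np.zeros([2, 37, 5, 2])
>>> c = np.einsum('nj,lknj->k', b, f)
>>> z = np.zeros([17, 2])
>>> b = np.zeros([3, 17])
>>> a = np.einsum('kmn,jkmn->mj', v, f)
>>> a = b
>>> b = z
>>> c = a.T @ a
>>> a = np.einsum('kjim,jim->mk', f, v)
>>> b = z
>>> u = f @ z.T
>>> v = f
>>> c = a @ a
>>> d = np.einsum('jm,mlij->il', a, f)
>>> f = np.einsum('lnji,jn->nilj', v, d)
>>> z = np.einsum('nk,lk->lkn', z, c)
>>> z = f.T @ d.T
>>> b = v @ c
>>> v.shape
(2, 37, 5, 2)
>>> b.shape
(2, 37, 5, 2)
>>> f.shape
(37, 2, 2, 5)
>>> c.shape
(2, 2)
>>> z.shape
(5, 2, 2, 5)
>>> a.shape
(2, 2)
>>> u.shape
(2, 37, 5, 17)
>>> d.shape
(5, 37)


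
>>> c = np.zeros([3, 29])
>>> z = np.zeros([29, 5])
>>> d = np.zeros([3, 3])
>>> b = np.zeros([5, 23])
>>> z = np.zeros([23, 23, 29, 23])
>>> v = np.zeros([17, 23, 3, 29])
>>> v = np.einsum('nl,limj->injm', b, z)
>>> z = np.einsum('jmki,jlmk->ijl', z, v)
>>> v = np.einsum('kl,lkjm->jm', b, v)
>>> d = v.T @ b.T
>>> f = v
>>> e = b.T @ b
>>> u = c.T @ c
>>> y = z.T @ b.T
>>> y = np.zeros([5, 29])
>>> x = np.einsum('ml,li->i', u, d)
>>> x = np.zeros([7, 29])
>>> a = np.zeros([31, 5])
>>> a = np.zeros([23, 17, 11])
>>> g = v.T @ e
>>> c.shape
(3, 29)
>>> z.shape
(23, 23, 5)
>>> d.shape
(29, 5)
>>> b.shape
(5, 23)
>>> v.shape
(23, 29)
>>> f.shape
(23, 29)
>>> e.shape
(23, 23)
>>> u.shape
(29, 29)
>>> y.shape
(5, 29)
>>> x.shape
(7, 29)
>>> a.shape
(23, 17, 11)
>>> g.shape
(29, 23)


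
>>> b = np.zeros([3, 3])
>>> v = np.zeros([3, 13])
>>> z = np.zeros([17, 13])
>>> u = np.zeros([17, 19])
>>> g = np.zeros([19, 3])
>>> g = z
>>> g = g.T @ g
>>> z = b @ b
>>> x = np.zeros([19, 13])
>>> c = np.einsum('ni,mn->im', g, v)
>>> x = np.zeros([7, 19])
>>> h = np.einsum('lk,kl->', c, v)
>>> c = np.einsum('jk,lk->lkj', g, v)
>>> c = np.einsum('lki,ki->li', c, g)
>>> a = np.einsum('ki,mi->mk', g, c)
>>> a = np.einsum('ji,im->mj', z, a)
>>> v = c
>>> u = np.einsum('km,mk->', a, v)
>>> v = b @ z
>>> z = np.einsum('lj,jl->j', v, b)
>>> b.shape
(3, 3)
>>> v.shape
(3, 3)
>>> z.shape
(3,)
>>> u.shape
()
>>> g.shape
(13, 13)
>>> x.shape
(7, 19)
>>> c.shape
(3, 13)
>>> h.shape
()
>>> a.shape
(13, 3)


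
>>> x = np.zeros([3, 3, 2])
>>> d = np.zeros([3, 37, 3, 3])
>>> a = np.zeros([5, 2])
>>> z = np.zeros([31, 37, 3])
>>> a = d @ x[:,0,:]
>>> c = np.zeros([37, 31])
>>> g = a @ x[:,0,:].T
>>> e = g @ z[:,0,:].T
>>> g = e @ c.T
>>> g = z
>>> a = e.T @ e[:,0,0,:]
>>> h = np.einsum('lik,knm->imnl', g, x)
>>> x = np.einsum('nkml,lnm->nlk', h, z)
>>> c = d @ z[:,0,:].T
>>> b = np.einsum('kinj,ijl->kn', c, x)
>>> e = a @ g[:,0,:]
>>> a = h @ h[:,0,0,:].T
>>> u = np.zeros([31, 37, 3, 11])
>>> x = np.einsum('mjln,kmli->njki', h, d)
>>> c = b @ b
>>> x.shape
(31, 2, 3, 3)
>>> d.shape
(3, 37, 3, 3)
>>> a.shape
(37, 2, 3, 37)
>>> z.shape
(31, 37, 3)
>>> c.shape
(3, 3)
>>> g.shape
(31, 37, 3)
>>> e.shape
(31, 3, 37, 3)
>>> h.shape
(37, 2, 3, 31)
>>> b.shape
(3, 3)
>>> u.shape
(31, 37, 3, 11)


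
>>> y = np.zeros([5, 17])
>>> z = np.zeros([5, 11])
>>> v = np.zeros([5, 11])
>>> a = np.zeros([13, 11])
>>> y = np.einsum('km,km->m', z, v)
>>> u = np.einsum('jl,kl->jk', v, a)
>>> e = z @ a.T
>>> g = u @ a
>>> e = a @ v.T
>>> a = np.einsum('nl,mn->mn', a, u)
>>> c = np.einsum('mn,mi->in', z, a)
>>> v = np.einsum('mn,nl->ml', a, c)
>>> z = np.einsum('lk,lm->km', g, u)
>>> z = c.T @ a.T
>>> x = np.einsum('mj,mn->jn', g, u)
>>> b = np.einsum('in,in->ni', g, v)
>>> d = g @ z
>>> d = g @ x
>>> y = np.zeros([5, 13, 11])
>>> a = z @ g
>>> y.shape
(5, 13, 11)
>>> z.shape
(11, 5)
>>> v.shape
(5, 11)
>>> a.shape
(11, 11)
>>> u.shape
(5, 13)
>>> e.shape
(13, 5)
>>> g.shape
(5, 11)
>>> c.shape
(13, 11)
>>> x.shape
(11, 13)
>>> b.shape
(11, 5)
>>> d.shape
(5, 13)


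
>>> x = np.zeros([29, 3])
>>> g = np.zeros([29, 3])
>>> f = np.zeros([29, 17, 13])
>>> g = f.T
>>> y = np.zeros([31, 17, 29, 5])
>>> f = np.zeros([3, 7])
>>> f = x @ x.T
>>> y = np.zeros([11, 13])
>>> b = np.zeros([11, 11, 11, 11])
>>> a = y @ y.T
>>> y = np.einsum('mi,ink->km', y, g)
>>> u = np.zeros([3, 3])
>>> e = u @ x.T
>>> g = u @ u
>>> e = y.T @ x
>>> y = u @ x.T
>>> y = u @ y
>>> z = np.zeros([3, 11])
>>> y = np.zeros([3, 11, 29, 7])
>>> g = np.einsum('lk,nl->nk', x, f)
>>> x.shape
(29, 3)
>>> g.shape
(29, 3)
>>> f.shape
(29, 29)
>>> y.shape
(3, 11, 29, 7)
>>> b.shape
(11, 11, 11, 11)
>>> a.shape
(11, 11)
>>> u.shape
(3, 3)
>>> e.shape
(11, 3)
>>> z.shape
(3, 11)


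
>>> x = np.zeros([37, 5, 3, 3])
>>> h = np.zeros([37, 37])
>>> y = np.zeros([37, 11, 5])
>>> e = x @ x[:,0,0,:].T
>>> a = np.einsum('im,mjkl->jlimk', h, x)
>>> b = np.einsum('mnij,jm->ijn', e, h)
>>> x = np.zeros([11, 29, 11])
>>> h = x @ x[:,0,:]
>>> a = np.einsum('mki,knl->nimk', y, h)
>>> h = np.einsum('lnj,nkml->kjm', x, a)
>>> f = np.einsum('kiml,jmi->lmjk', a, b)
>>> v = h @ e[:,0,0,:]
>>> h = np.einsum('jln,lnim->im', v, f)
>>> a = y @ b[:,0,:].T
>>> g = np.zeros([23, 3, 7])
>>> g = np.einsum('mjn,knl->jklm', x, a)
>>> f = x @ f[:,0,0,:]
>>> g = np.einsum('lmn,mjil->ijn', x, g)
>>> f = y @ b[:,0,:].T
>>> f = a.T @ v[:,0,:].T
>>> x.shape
(11, 29, 11)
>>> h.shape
(3, 29)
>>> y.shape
(37, 11, 5)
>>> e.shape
(37, 5, 3, 37)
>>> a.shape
(37, 11, 3)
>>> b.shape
(3, 37, 5)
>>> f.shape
(3, 11, 5)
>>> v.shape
(5, 11, 37)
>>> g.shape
(3, 37, 11)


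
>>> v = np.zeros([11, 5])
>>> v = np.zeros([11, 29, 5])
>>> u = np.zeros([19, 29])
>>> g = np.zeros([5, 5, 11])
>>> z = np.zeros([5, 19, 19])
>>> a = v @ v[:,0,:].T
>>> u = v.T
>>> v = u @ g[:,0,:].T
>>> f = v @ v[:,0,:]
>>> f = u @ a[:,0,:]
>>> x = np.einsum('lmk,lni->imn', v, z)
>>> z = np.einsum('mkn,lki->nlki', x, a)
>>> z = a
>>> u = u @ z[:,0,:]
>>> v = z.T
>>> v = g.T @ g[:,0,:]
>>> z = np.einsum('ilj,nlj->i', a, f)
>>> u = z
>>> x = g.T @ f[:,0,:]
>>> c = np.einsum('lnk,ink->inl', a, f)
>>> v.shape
(11, 5, 11)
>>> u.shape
(11,)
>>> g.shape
(5, 5, 11)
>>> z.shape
(11,)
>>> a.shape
(11, 29, 11)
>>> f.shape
(5, 29, 11)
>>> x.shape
(11, 5, 11)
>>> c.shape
(5, 29, 11)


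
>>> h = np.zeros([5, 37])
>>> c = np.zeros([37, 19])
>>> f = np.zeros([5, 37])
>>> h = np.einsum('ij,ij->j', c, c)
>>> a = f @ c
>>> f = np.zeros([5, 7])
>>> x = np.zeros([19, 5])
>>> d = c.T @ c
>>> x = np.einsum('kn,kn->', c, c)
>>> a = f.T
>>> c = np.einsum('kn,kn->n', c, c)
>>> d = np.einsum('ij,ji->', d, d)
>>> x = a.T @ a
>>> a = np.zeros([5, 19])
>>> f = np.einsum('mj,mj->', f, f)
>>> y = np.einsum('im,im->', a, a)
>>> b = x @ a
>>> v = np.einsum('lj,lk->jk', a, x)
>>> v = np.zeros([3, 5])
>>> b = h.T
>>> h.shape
(19,)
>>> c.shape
(19,)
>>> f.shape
()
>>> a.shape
(5, 19)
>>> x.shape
(5, 5)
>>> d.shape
()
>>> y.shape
()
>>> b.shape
(19,)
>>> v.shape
(3, 5)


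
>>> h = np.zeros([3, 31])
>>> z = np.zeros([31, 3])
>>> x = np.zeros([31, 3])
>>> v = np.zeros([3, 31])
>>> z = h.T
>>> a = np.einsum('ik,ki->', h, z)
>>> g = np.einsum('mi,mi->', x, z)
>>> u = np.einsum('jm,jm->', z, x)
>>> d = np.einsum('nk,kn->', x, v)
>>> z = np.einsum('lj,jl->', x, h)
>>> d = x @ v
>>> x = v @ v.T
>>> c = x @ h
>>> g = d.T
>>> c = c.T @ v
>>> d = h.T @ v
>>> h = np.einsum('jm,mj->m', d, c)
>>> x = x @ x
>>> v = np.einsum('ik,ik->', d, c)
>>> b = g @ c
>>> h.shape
(31,)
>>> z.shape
()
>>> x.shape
(3, 3)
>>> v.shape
()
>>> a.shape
()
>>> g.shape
(31, 31)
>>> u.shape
()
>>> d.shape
(31, 31)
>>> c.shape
(31, 31)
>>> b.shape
(31, 31)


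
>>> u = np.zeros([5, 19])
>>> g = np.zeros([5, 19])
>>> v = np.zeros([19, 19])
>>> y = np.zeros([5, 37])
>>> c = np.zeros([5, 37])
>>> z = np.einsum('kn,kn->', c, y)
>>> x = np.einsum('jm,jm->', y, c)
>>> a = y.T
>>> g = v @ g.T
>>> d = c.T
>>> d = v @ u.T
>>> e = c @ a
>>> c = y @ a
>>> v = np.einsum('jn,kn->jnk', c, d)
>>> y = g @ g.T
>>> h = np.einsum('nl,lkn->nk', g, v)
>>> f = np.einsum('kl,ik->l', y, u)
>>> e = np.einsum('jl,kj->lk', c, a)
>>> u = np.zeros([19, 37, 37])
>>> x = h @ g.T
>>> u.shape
(19, 37, 37)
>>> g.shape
(19, 5)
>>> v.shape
(5, 5, 19)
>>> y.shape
(19, 19)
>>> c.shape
(5, 5)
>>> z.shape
()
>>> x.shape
(19, 19)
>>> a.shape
(37, 5)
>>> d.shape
(19, 5)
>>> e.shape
(5, 37)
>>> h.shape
(19, 5)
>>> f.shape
(19,)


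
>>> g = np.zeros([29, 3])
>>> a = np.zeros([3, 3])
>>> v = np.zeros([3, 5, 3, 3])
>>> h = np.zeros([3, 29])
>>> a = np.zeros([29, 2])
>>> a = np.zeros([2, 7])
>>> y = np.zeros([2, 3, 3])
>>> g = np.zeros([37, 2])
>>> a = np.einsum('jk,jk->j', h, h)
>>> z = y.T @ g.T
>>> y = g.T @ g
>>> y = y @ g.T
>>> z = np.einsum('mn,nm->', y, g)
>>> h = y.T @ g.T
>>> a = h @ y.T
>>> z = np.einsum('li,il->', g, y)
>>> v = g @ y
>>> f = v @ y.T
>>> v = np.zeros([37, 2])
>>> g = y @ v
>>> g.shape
(2, 2)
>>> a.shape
(37, 2)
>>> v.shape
(37, 2)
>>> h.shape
(37, 37)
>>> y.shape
(2, 37)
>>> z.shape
()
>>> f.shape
(37, 2)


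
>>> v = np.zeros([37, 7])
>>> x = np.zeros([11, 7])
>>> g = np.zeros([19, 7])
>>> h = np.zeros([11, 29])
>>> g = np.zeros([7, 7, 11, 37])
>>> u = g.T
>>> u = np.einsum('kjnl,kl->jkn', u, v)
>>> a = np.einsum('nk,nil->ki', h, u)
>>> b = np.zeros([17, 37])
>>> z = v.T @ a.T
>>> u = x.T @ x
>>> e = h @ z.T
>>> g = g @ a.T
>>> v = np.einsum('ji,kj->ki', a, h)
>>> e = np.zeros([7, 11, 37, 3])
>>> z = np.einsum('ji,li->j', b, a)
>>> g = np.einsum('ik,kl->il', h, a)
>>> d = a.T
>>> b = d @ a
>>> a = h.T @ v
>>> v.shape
(11, 37)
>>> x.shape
(11, 7)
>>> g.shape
(11, 37)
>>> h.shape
(11, 29)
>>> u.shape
(7, 7)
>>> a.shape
(29, 37)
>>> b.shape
(37, 37)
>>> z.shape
(17,)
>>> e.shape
(7, 11, 37, 3)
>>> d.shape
(37, 29)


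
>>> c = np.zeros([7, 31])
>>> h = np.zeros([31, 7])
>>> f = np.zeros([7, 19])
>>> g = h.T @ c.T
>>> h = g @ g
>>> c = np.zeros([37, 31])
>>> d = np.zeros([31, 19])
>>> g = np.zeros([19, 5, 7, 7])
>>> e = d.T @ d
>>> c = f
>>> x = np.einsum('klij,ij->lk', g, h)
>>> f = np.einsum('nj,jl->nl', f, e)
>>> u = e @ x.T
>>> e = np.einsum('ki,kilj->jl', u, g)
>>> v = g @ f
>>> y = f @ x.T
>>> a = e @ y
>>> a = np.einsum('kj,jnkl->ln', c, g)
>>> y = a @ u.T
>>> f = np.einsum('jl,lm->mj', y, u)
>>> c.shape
(7, 19)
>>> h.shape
(7, 7)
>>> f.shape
(5, 7)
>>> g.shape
(19, 5, 7, 7)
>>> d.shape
(31, 19)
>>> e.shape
(7, 7)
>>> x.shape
(5, 19)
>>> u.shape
(19, 5)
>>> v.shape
(19, 5, 7, 19)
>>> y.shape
(7, 19)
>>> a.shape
(7, 5)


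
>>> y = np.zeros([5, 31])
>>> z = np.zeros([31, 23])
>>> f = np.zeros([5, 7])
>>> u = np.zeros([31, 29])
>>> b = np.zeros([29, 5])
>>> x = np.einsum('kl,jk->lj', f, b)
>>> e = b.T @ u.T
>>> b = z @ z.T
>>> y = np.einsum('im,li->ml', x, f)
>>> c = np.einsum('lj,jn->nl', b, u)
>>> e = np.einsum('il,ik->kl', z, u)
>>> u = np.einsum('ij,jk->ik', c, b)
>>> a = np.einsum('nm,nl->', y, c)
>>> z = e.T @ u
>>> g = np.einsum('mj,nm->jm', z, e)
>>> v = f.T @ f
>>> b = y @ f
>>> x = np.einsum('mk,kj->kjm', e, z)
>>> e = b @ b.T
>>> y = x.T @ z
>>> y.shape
(29, 31, 31)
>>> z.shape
(23, 31)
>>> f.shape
(5, 7)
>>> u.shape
(29, 31)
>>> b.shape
(29, 7)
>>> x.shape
(23, 31, 29)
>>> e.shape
(29, 29)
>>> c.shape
(29, 31)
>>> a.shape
()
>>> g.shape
(31, 23)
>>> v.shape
(7, 7)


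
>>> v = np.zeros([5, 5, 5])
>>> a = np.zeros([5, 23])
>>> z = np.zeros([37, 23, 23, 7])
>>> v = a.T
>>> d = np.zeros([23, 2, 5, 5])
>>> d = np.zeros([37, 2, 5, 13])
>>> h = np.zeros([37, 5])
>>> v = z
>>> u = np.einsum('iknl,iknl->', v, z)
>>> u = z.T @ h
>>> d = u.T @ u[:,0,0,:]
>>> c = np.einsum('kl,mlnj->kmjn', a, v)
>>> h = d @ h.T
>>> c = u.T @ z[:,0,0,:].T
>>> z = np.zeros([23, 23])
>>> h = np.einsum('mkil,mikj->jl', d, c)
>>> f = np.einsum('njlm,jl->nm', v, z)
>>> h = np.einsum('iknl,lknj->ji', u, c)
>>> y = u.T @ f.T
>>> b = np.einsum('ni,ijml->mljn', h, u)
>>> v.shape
(37, 23, 23, 7)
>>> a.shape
(5, 23)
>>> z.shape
(23, 23)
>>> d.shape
(5, 23, 23, 5)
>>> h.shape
(37, 7)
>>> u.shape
(7, 23, 23, 5)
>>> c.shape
(5, 23, 23, 37)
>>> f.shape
(37, 7)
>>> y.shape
(5, 23, 23, 37)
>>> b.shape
(23, 5, 23, 37)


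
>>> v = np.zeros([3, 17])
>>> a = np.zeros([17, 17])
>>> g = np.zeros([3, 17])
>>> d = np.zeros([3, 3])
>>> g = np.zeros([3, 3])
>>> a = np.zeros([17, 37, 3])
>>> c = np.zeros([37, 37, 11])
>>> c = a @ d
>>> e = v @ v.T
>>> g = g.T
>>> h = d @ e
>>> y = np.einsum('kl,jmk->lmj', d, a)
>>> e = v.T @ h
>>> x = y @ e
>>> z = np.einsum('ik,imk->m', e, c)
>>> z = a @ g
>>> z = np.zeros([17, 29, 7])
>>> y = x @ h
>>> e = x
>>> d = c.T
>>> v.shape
(3, 17)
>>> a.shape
(17, 37, 3)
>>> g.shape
(3, 3)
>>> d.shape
(3, 37, 17)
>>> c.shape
(17, 37, 3)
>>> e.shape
(3, 37, 3)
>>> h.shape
(3, 3)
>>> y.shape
(3, 37, 3)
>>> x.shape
(3, 37, 3)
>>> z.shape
(17, 29, 7)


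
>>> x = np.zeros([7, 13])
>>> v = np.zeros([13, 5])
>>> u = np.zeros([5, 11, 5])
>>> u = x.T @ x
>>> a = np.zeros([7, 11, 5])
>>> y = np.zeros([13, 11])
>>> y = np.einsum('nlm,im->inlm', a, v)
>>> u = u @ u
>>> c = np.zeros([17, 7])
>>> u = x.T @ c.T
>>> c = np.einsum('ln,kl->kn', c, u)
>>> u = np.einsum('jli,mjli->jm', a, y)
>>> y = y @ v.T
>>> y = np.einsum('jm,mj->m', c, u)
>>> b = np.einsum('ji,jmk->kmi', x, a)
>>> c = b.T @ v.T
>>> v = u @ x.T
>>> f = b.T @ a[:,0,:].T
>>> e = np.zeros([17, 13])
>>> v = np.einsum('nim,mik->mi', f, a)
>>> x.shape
(7, 13)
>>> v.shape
(7, 11)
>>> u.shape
(7, 13)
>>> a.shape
(7, 11, 5)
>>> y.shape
(7,)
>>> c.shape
(13, 11, 13)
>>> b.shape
(5, 11, 13)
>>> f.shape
(13, 11, 7)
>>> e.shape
(17, 13)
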